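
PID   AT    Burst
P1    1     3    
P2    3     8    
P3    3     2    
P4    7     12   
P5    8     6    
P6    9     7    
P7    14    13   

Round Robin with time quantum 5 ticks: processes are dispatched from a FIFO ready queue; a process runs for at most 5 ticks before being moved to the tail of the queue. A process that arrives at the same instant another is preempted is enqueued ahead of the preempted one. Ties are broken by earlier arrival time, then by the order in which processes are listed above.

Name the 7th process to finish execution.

Gantt: | idle 0-1 | P1 1-4 | P2 4-9 | P3 9-11 | P4 11-16 | P5 16-21 | P6 21-26 | P2 26-29 | P7 29-34 | P4 34-39 | P5 39-40 | P6 40-42 | P7 42-47 | P4 47-49 | P7 49-52 |
Completion: P1=4  P2=29  P3=11  P4=49  P5=40  P6=42  P7=52
Turnaround (C−A): P1=3  P2=26  P3=8  P4=42  P5=32  P6=33  P7=38
Finish order: P1 → P3 → P2 → P5 → P6 → P4 → P7

P7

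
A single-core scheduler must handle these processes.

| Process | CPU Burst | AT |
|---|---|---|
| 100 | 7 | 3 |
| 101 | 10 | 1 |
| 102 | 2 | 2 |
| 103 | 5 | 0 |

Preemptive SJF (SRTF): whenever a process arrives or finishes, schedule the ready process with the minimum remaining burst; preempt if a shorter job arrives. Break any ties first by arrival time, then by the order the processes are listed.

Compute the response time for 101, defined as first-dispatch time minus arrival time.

Schedule: | 103 0-2 | 102 2-4 | 103 4-7 | 100 7-14 | 101 14-24 |
Completion: 100=14  101=24  102=4  103=7
Turnaround (C−A): 100=11  101=23  102=2  103=7
Response(101) = first start − arrival = 14 − 1 = 13

13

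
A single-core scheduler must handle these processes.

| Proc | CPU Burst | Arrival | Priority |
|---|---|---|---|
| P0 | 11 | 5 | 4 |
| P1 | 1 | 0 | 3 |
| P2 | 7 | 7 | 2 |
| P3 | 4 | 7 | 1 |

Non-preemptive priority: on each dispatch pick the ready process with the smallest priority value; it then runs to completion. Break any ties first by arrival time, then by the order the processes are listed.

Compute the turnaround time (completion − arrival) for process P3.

Timeline: | P1 0-1 | idle 1-5 | P0 5-16 | P3 16-20 | P2 20-27 |
Completion: P0=16  P1=1  P2=27  P3=20
Turnaround (C−A): P0=11  P1=1  P2=20  P3=13
Turnaround(P3) = completion − arrival = 20 − 7 = 13

13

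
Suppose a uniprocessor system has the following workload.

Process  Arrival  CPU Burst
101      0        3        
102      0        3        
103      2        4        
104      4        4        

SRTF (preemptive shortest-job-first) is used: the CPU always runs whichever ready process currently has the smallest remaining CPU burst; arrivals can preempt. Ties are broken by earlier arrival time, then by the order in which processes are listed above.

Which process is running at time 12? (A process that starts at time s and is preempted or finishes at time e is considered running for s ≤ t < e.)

Timeline: | 101 0-3 | 102 3-6 | 103 6-10 | 104 10-14 |
Completion: 101=3  102=6  103=10  104=14
Turnaround (C−A): 101=3  102=6  103=8  104=10

104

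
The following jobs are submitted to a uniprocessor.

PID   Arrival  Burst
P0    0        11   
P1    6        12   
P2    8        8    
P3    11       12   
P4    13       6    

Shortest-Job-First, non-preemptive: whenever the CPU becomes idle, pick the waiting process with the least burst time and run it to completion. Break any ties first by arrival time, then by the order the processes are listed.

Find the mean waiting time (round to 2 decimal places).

Gantt: | P0 0-11 | P2 11-19 | P4 19-25 | P1 25-37 | P3 37-49 |
Completion: P0=11  P1=37  P2=19  P3=49  P4=25
Turnaround (C−A): P0=11  P1=31  P2=11  P3=38  P4=12
Waiting times: P0=0, P1=19, P2=3, P3=26, P4=6
Average waiting = (0+19+3+26+6) / 5 = 54/5 = 10.80

10.80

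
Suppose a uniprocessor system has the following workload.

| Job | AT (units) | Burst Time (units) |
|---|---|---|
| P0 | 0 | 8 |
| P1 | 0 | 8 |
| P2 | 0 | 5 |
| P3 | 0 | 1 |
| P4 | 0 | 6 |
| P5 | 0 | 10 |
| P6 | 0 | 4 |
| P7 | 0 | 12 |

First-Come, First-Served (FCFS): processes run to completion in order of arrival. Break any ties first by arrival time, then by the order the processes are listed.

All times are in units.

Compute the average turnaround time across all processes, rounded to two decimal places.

28.63

Timeline: | P0 0-8 | P1 8-16 | P2 16-21 | P3 21-22 | P4 22-28 | P5 28-38 | P6 38-42 | P7 42-54 |
Completion: P0=8  P1=16  P2=21  P3=22  P4=28  P5=38  P6=42  P7=54
Turnaround (C−A): P0=8  P1=16  P2=21  P3=22  P4=28  P5=38  P6=42  P7=54
Turnaround times: P0=8, P1=16, P2=21, P3=22, P4=28, P5=38, P6=42, P7=54
Average turnaround = (8+16+21+22+28+38+42+54) / 8 = 229/8 = 28.63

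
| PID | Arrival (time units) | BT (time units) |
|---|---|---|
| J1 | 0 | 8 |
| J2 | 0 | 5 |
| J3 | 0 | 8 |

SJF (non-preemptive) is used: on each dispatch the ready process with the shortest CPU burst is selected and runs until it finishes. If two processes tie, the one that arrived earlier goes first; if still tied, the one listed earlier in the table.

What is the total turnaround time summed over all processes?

39

Schedule: | J2 0-5 | J1 5-13 | J3 13-21 |
Completion: J1=13  J2=5  J3=21
Turnaround = completion − arrival: J1=13, J2=5, J3=21
Total turnaround = 13 + 5 + 21 = 39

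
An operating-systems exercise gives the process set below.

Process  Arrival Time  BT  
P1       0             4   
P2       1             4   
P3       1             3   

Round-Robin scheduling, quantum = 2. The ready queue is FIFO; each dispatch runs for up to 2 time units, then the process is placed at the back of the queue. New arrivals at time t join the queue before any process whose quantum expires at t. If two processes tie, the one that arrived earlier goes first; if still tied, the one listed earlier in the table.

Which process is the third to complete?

Schedule: | P1 0-2 | P2 2-4 | P3 4-6 | P1 6-8 | P2 8-10 | P3 10-11 |
Completion: P1=8  P2=10  P3=11
Turnaround (C−A): P1=8  P2=9  P3=10
Finish order: P1 → P2 → P3

P3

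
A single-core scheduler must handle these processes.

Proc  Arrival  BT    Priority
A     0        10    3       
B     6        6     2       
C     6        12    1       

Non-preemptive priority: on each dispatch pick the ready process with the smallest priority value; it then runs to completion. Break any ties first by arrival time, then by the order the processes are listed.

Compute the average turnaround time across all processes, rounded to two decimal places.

16.00

Timeline: | A 0-10 | C 10-22 | B 22-28 |
Completion: A=10  B=28  C=22
Turnaround times: A=10, B=22, C=16
Average turnaround = (10+22+16) / 3 = 48/3 = 16.00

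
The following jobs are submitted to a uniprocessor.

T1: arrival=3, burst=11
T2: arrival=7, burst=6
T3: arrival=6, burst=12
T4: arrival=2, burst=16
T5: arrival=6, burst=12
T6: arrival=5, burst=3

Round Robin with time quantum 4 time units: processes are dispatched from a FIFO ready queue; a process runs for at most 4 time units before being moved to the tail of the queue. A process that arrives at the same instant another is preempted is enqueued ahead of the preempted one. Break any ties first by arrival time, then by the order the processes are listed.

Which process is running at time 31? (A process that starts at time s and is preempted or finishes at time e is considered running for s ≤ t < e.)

T1

Timeline: | idle 0-2 | T4 2-6 | T1 6-10 | T6 10-13 | T3 13-17 | T5 17-21 | T4 21-25 | T2 25-29 | T1 29-33 | T3 33-37 | T5 37-41 | T4 41-45 | T2 45-47 | T1 47-50 | T3 50-54 | T5 54-58 | T4 58-62 |
Completion: T1=50  T2=47  T3=54  T4=62  T5=58  T6=13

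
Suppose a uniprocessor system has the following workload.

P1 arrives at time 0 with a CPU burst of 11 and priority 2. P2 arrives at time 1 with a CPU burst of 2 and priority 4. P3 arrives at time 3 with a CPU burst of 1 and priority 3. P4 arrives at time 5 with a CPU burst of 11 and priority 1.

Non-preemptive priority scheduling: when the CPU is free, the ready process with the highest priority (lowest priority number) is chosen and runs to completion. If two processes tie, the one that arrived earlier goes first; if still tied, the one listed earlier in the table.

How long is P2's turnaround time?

24

Timeline: | P1 0-11 | P4 11-22 | P3 22-23 | P2 23-25 |
Completion: P1=11  P2=25  P3=23  P4=22
Turnaround (C−A): P1=11  P2=24  P3=20  P4=17
Turnaround(P2) = completion − arrival = 25 − 1 = 24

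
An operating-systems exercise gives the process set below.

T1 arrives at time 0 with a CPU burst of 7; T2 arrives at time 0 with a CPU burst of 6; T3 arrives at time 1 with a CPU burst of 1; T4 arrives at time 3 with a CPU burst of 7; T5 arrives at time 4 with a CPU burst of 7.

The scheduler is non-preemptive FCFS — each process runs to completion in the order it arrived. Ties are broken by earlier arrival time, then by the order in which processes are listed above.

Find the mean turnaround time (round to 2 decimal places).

Schedule: | T1 0-7 | T2 7-13 | T3 13-14 | T4 14-21 | T5 21-28 |
Completion: T1=7  T2=13  T3=14  T4=21  T5=28
Turnaround (C−A): T1=7  T2=13  T3=13  T4=18  T5=24
Turnaround times: T1=7, T2=13, T3=13, T4=18, T5=24
Average turnaround = (7+13+13+18+24) / 5 = 75/5 = 15.00

15.00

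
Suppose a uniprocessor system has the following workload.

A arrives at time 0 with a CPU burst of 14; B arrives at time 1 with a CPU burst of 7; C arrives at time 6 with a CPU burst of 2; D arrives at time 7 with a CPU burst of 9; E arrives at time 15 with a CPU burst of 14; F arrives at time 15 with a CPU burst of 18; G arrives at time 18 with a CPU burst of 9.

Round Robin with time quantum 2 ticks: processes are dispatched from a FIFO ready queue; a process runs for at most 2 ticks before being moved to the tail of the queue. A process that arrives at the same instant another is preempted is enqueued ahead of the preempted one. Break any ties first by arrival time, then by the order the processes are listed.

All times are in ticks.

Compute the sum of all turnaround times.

Timeline: | A 0-2 | B 2-4 | A 4-6 | B 6-8 | C 8-10 | A 10-12 | D 12-14 | B 14-16 | A 16-18 | D 18-20 | E 20-22 | F 22-24 | B 24-25 | G 25-27 | A 27-29 | D 29-31 | E 31-33 | F 33-35 | G 35-37 | A 37-39 | D 39-41 | E 41-43 | F 43-45 | G 45-47 | A 47-49 | D 49-50 | E 50-52 | F 52-54 | G 54-56 | E 56-58 | F 58-60 | G 60-61 | E 61-63 | F 63-65 | E 65-67 | F 67-73 |
Completion: A=49  B=25  C=10  D=50  E=67  F=73  G=61
Turnaround (C−A): A=49  B=24  C=4  D=43  E=52  F=58  G=43
Turnaround = completion − arrival: A=49, B=24, C=4, D=43, E=52, F=58, G=43
Total turnaround = 49 + 24 + 4 + 43 + 52 + 58 + 43 = 273

273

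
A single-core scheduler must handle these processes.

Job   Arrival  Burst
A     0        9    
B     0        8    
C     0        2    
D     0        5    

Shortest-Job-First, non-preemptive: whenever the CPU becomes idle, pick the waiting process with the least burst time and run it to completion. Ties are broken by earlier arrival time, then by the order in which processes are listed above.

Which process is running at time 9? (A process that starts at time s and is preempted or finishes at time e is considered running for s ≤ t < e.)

B

Schedule: | C 0-2 | D 2-7 | B 7-15 | A 15-24 |
Completion: A=24  B=15  C=2  D=7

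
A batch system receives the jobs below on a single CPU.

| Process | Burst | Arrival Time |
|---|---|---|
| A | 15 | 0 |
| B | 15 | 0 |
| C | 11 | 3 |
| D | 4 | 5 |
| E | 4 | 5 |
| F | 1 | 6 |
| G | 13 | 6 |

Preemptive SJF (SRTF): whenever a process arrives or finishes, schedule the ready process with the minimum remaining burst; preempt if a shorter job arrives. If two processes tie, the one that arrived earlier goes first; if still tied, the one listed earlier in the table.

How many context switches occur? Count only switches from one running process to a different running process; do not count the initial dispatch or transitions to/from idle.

Gantt: | A 0-3 | C 3-5 | D 5-6 | F 6-7 | D 7-10 | E 10-14 | C 14-23 | A 23-35 | G 35-48 | B 48-63 |
Completion: A=35  B=63  C=23  D=10  E=14  F=7  G=48

9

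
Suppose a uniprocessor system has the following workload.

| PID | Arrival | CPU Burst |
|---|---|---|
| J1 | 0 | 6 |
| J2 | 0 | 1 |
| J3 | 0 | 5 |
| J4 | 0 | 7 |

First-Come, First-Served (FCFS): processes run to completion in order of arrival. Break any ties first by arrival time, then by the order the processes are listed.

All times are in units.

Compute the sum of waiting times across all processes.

25

Gantt: | J1 0-6 | J2 6-7 | J3 7-12 | J4 12-19 |
Completion: J1=6  J2=7  J3=12  J4=19
Waiting = turnaround − burst: J1=0, J2=6, J3=7, J4=12
Total waiting = 0 + 6 + 7 + 12 = 25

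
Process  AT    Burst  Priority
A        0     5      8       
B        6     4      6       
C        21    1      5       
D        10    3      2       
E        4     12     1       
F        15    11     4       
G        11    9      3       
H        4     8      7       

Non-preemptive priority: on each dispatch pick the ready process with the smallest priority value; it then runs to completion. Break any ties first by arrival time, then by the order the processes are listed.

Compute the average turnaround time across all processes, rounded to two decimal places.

22.38

Gantt: | A 0-5 | E 5-17 | D 17-20 | G 20-29 | F 29-40 | C 40-41 | B 41-45 | H 45-53 |
Completion: A=5  B=45  C=41  D=20  E=17  F=40  G=29  H=53
Turnaround (C−A): A=5  B=39  C=20  D=10  E=13  F=25  G=18  H=49
Turnaround times: A=5, B=39, C=20, D=10, E=13, F=25, G=18, H=49
Average turnaround = (5+39+20+10+13+25+18+49) / 8 = 179/8 = 22.38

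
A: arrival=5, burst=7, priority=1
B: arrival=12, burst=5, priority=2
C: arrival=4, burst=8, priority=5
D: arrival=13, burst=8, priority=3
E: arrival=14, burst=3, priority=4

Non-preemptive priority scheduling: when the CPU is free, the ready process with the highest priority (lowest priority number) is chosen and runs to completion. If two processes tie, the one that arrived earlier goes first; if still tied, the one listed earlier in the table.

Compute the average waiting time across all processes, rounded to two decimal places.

8.60

Gantt: | idle 0-4 | C 4-12 | A 12-19 | B 19-24 | D 24-32 | E 32-35 |
Completion: A=19  B=24  C=12  D=32  E=35
Waiting times: A=7, B=7, C=0, D=11, E=18
Average waiting = (7+7+0+11+18) / 5 = 43/5 = 8.60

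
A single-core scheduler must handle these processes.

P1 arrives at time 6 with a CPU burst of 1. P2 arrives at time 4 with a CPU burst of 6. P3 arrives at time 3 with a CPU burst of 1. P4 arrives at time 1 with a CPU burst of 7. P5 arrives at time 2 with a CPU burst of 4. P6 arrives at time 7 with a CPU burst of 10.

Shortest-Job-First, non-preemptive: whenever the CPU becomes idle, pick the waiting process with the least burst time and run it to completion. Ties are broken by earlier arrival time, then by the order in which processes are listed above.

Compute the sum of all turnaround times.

Timeline: | idle 0-1 | P4 1-8 | P3 8-9 | P1 9-10 | P5 10-14 | P2 14-20 | P6 20-30 |
Completion: P1=10  P2=20  P3=9  P4=8  P5=14  P6=30
Turnaround = completion − arrival: P1=4, P2=16, P3=6, P4=7, P5=12, P6=23
Total turnaround = 4 + 16 + 6 + 7 + 12 + 23 = 68

68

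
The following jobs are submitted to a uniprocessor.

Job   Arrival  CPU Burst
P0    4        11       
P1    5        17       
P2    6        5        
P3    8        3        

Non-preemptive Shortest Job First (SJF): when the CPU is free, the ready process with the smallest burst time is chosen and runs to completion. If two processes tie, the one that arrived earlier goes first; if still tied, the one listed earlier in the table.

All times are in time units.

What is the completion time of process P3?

Timeline: | idle 0-4 | P0 4-15 | P3 15-18 | P2 18-23 | P1 23-40 |
Completion: P0=15  P1=40  P2=23  P3=18

18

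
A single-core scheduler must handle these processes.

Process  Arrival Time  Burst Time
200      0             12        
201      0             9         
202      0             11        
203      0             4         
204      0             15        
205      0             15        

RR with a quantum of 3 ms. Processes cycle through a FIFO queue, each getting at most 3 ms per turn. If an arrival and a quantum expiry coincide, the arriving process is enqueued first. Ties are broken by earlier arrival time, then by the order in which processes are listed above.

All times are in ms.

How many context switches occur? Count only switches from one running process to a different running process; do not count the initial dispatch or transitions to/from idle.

22

Gantt: | 200 0-3 | 201 3-6 | 202 6-9 | 203 9-12 | 204 12-15 | 205 15-18 | 200 18-21 | 201 21-24 | 202 24-27 | 203 27-28 | 204 28-31 | 205 31-34 | 200 34-37 | 201 37-40 | 202 40-43 | 204 43-46 | 205 46-49 | 200 49-52 | 202 52-54 | 204 54-57 | 205 57-60 | 204 60-63 | 205 63-66 |
Completion: 200=52  201=40  202=54  203=28  204=63  205=66
Turnaround (C−A): 200=52  201=40  202=54  203=28  204=63  205=66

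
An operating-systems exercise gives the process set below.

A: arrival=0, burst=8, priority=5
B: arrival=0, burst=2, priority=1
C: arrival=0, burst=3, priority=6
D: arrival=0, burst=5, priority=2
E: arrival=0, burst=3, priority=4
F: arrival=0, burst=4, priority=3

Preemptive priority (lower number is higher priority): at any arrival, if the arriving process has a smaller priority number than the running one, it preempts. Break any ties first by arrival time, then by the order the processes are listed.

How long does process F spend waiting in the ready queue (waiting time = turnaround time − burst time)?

Gantt: | B 0-2 | D 2-7 | F 7-11 | E 11-14 | A 14-22 | C 22-25 |
Completion: A=22  B=2  C=25  D=7  E=14  F=11
Waiting(F) = turnaround − burst = 11 − 4 = 7

7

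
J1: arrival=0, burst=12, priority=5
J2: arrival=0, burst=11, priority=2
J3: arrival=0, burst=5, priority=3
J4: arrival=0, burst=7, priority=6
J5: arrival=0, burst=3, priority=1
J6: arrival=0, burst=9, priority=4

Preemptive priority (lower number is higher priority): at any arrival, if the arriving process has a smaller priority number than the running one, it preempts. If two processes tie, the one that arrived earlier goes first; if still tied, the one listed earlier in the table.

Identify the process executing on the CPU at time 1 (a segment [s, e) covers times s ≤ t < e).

Schedule: | J5 0-3 | J2 3-14 | J3 14-19 | J6 19-28 | J1 28-40 | J4 40-47 |
Completion: J1=40  J2=14  J3=19  J4=47  J5=3  J6=28
Turnaround (C−A): J1=40  J2=14  J3=19  J4=47  J5=3  J6=28

J5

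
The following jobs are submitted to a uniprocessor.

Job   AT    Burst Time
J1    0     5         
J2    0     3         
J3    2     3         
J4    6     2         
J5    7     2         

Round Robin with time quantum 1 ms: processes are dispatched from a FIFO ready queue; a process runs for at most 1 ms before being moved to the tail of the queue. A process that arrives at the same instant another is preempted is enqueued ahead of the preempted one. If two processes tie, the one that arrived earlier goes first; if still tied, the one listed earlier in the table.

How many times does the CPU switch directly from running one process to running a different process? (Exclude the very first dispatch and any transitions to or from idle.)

14

Gantt: | J1 0-1 | J2 1-2 | J1 2-3 | J3 3-4 | J2 4-5 | J1 5-6 | J3 6-7 | J2 7-8 | J4 8-9 | J1 9-10 | J5 10-11 | J3 11-12 | J4 12-13 | J1 13-14 | J5 14-15 |
Completion: J1=14  J2=8  J3=12  J4=13  J5=15
Turnaround (C−A): J1=14  J2=8  J3=10  J4=7  J5=8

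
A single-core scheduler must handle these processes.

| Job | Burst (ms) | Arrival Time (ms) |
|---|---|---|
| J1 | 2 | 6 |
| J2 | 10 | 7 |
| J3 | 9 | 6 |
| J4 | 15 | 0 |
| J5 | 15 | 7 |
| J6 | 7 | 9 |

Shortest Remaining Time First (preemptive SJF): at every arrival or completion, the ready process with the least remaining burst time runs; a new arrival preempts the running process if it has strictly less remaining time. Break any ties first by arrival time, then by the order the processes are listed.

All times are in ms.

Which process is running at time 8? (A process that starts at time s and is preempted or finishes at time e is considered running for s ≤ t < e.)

J4

Schedule: | J4 0-6 | J1 6-8 | J4 8-9 | J6 9-16 | J4 16-24 | J3 24-33 | J2 33-43 | J5 43-58 |
Completion: J1=8  J2=43  J3=33  J4=24  J5=58  J6=16
Turnaround (C−A): J1=2  J2=36  J3=27  J4=24  J5=51  J6=7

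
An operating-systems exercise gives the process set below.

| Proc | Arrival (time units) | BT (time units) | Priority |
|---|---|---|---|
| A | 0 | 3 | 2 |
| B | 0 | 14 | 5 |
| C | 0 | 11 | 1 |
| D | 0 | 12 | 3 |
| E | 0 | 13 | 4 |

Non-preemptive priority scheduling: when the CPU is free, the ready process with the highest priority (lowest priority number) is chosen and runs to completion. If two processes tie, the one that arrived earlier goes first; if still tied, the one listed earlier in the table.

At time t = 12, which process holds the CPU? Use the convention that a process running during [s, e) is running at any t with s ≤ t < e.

Gantt: | C 0-11 | A 11-14 | D 14-26 | E 26-39 | B 39-53 |
Completion: A=14  B=53  C=11  D=26  E=39
Turnaround (C−A): A=14  B=53  C=11  D=26  E=39

A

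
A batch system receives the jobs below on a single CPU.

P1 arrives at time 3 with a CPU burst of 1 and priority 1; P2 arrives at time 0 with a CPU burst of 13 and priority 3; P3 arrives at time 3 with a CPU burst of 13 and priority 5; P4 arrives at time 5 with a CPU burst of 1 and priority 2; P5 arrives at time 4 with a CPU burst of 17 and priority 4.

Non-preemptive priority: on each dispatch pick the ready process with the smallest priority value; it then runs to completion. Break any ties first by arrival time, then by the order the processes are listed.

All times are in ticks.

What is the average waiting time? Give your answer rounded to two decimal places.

11.80

Timeline: | P2 0-13 | P1 13-14 | P4 14-15 | P5 15-32 | P3 32-45 |
Completion: P1=14  P2=13  P3=45  P4=15  P5=32
Turnaround (C−A): P1=11  P2=13  P3=42  P4=10  P5=28
Waiting times: P1=10, P2=0, P3=29, P4=9, P5=11
Average waiting = (10+0+29+9+11) / 5 = 59/5 = 11.80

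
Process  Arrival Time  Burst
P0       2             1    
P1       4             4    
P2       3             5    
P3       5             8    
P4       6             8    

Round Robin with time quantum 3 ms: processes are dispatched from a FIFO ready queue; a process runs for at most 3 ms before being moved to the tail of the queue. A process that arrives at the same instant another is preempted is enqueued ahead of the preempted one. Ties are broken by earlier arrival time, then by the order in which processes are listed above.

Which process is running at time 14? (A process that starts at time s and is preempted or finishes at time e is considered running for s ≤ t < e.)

Schedule: | idle 0-2 | P0 2-3 | P2 3-6 | P1 6-9 | P3 9-12 | P4 12-15 | P2 15-17 | P1 17-18 | P3 18-21 | P4 21-24 | P3 24-26 | P4 26-28 |
Completion: P0=3  P1=18  P2=17  P3=26  P4=28
Turnaround (C−A): P0=1  P1=14  P2=14  P3=21  P4=22

P4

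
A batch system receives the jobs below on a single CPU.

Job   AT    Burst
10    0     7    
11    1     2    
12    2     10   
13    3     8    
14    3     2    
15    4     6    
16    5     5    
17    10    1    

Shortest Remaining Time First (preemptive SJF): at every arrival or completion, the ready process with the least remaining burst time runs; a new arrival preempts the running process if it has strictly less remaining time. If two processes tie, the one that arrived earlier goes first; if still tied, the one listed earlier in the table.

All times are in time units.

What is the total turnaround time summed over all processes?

Schedule: | 10 0-1 | 11 1-3 | 14 3-5 | 16 5-10 | 17 10-11 | 10 11-17 | 15 17-23 | 13 23-31 | 12 31-41 |
Completion: 10=17  11=3  12=41  13=31  14=5  15=23  16=10  17=11
Turnaround = completion − arrival: 10=17, 11=2, 12=39, 13=28, 14=2, 15=19, 16=5, 17=1
Total turnaround = 17 + 2 + 39 + 28 + 2 + 19 + 5 + 1 = 113

113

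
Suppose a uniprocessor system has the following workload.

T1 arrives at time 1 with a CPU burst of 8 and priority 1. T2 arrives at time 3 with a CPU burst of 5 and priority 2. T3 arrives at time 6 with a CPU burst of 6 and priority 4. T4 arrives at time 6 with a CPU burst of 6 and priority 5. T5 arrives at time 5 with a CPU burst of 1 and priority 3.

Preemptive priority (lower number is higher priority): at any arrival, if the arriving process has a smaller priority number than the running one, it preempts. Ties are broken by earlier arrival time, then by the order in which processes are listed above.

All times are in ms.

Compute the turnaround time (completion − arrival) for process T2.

Timeline: | idle 0-1 | T1 1-9 | T2 9-14 | T5 14-15 | T3 15-21 | T4 21-27 |
Completion: T1=9  T2=14  T3=21  T4=27  T5=15
Turnaround (C−A): T1=8  T2=11  T3=15  T4=21  T5=10
Turnaround(T2) = completion − arrival = 14 − 3 = 11

11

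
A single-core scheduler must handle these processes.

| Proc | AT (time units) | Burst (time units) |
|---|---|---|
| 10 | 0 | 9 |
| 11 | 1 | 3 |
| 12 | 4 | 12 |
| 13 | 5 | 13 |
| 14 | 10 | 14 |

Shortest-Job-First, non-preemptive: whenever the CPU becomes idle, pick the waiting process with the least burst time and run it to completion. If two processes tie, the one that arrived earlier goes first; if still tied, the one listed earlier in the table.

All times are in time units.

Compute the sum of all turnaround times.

113

Gantt: | 10 0-9 | 11 9-12 | 12 12-24 | 13 24-37 | 14 37-51 |
Completion: 10=9  11=12  12=24  13=37  14=51
Turnaround (C−A): 10=9  11=11  12=20  13=32  14=41
Turnaround = completion − arrival: 10=9, 11=11, 12=20, 13=32, 14=41
Total turnaround = 9 + 11 + 20 + 32 + 41 = 113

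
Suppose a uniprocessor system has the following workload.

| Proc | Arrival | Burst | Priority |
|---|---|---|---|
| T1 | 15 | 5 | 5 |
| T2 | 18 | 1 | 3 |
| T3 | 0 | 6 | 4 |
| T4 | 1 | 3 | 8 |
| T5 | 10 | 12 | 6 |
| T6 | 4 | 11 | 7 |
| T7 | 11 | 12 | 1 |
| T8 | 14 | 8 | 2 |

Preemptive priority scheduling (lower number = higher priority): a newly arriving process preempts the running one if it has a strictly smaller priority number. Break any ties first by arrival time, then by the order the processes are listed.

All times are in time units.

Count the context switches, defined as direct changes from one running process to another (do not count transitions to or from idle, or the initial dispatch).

9

Gantt: | T3 0-6 | T6 6-10 | T5 10-11 | T7 11-23 | T8 23-31 | T2 31-32 | T1 32-37 | T5 37-48 | T6 48-55 | T4 55-58 |
Completion: T1=37  T2=32  T3=6  T4=58  T5=48  T6=55  T7=23  T8=31
Turnaround (C−A): T1=22  T2=14  T3=6  T4=57  T5=38  T6=51  T7=12  T8=17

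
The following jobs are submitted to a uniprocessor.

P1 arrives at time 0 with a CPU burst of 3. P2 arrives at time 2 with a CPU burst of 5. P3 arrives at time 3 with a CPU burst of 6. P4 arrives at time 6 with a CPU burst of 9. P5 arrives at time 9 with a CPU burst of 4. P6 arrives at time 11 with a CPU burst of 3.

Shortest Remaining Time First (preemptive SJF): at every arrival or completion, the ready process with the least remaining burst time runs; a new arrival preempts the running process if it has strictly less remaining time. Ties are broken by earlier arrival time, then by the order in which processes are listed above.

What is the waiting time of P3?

Schedule: | P1 0-3 | P2 3-8 | P3 8-9 | P5 9-13 | P6 13-16 | P3 16-21 | P4 21-30 |
Completion: P1=3  P2=8  P3=21  P4=30  P5=13  P6=16
Waiting(P3) = turnaround − burst = 18 − 6 = 12

12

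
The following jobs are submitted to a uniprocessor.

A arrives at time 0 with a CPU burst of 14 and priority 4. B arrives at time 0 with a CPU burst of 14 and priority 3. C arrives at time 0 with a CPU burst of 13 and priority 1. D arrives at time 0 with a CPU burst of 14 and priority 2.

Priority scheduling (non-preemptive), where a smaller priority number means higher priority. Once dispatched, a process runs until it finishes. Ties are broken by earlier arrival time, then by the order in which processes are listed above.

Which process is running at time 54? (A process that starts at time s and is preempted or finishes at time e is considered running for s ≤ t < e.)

A

Schedule: | C 0-13 | D 13-27 | B 27-41 | A 41-55 |
Completion: A=55  B=41  C=13  D=27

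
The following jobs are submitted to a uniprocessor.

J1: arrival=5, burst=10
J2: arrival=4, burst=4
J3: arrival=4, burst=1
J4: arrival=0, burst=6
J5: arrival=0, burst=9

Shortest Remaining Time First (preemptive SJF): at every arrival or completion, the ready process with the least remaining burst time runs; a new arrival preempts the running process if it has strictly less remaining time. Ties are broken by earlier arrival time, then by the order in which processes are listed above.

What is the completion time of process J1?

30

Timeline: | J4 0-4 | J3 4-5 | J4 5-7 | J2 7-11 | J5 11-20 | J1 20-30 |
Completion: J1=30  J2=11  J3=5  J4=7  J5=20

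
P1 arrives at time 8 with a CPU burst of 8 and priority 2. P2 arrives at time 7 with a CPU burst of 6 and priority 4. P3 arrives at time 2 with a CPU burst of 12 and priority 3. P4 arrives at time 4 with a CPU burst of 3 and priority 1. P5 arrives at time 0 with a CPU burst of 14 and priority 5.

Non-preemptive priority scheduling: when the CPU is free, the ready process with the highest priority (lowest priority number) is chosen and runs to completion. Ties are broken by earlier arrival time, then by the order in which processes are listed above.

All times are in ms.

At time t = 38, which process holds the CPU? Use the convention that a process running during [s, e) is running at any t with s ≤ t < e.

P2

Gantt: | P5 0-14 | P4 14-17 | P1 17-25 | P3 25-37 | P2 37-43 |
Completion: P1=25  P2=43  P3=37  P4=17  P5=14
Turnaround (C−A): P1=17  P2=36  P3=35  P4=13  P5=14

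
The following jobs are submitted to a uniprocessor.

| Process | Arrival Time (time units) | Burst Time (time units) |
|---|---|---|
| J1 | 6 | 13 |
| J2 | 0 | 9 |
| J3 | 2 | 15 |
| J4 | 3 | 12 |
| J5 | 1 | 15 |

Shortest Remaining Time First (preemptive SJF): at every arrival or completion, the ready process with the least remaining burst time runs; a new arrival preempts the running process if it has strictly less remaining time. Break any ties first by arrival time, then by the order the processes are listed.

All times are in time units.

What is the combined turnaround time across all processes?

Schedule: | J2 0-9 | J4 9-21 | J1 21-34 | J5 34-49 | J3 49-64 |
Completion: J1=34  J2=9  J3=64  J4=21  J5=49
Turnaround (C−A): J1=28  J2=9  J3=62  J4=18  J5=48
Turnaround = completion − arrival: J1=28, J2=9, J3=62, J4=18, J5=48
Total turnaround = 28 + 9 + 62 + 18 + 48 = 165

165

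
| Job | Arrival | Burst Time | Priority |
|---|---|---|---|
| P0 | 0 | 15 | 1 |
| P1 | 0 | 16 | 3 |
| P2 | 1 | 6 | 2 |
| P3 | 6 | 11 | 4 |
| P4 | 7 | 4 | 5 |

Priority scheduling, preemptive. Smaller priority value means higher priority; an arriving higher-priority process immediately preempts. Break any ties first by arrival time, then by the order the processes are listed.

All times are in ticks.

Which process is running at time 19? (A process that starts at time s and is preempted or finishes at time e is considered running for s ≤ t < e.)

Gantt: | P0 0-15 | P2 15-21 | P1 21-37 | P3 37-48 | P4 48-52 |
Completion: P0=15  P1=37  P2=21  P3=48  P4=52
Turnaround (C−A): P0=15  P1=37  P2=20  P3=42  P4=45

P2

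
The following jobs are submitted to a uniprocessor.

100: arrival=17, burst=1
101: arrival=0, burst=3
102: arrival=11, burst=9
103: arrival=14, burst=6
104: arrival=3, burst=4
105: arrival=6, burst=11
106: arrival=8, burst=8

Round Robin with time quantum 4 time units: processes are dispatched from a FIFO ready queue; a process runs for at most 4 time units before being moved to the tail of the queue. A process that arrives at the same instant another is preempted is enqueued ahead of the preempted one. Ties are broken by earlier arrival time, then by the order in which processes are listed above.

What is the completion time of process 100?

32

Gantt: | 101 0-3 | 104 3-7 | 105 7-11 | 106 11-15 | 102 15-19 | 105 19-23 | 103 23-27 | 106 27-31 | 100 31-32 | 102 32-36 | 105 36-39 | 103 39-41 | 102 41-42 |
Completion: 100=32  101=3  102=42  103=41  104=7  105=39  106=31
Turnaround (C−A): 100=15  101=3  102=31  103=27  104=4  105=33  106=23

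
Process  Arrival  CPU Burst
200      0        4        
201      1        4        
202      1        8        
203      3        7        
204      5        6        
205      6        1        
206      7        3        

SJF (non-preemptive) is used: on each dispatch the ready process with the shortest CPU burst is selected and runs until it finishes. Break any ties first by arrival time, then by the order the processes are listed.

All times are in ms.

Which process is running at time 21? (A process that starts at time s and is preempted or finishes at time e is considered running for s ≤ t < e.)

203

Timeline: | 200 0-4 | 201 4-8 | 205 8-9 | 206 9-12 | 204 12-18 | 203 18-25 | 202 25-33 |
Completion: 200=4  201=8  202=33  203=25  204=18  205=9  206=12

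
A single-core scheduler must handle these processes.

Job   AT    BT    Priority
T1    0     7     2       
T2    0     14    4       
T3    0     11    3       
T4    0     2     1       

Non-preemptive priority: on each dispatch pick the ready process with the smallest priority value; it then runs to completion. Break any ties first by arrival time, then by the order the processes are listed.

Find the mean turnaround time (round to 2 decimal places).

16.25

Timeline: | T4 0-2 | T1 2-9 | T3 9-20 | T2 20-34 |
Completion: T1=9  T2=34  T3=20  T4=2
Turnaround times: T1=9, T2=34, T3=20, T4=2
Average turnaround = (9+34+20+2) / 4 = 65/4 = 16.25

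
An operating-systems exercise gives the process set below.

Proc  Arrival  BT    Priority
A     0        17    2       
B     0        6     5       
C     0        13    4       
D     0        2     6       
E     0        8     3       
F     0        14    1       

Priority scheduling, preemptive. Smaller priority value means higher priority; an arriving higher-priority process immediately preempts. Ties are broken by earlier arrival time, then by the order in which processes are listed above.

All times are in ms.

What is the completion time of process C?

52

Gantt: | F 0-14 | A 14-31 | E 31-39 | C 39-52 | B 52-58 | D 58-60 |
Completion: A=31  B=58  C=52  D=60  E=39  F=14
Turnaround (C−A): A=31  B=58  C=52  D=60  E=39  F=14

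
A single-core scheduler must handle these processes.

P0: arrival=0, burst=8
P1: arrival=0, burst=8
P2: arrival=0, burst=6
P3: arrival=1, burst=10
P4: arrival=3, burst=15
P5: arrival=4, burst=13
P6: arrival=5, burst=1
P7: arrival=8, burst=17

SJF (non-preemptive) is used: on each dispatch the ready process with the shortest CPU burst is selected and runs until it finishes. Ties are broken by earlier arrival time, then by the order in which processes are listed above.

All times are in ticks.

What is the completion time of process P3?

Schedule: | P2 0-6 | P6 6-7 | P0 7-15 | P1 15-23 | P3 23-33 | P5 33-46 | P4 46-61 | P7 61-78 |
Completion: P0=15  P1=23  P2=6  P3=33  P4=61  P5=46  P6=7  P7=78
Turnaround (C−A): P0=15  P1=23  P2=6  P3=32  P4=58  P5=42  P6=2  P7=70

33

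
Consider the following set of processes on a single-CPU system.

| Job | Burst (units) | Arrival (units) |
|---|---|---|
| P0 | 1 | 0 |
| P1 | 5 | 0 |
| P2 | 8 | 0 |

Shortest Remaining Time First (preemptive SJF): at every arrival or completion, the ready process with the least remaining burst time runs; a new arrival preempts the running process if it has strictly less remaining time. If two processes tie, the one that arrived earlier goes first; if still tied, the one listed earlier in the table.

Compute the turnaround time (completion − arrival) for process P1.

6

Gantt: | P0 0-1 | P1 1-6 | P2 6-14 |
Completion: P0=1  P1=6  P2=14
Turnaround(P1) = completion − arrival = 6 − 0 = 6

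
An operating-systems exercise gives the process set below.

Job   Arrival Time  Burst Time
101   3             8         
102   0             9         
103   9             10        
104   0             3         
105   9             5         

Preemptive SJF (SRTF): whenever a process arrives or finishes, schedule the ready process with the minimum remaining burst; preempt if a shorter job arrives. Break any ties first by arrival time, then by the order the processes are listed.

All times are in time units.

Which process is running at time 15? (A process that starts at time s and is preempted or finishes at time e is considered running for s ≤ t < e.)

Timeline: | 104 0-3 | 101 3-11 | 105 11-16 | 102 16-25 | 103 25-35 |
Completion: 101=11  102=25  103=35  104=3  105=16

105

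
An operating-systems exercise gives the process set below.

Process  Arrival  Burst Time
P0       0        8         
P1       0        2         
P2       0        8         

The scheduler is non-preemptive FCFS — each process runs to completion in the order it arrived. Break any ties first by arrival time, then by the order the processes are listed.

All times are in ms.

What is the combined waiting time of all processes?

18

Timeline: | P0 0-8 | P1 8-10 | P2 10-18 |
Completion: P0=8  P1=10  P2=18
Waiting = turnaround − burst: P0=0, P1=8, P2=10
Total waiting = 0 + 8 + 10 = 18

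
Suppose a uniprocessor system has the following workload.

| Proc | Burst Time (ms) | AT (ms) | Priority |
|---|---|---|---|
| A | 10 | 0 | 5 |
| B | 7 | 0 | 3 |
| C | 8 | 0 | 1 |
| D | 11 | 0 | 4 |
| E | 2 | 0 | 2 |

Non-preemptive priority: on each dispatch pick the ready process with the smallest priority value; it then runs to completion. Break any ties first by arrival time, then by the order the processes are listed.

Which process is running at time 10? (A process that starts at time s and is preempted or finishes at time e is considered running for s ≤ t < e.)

B

Schedule: | C 0-8 | E 8-10 | B 10-17 | D 17-28 | A 28-38 |
Completion: A=38  B=17  C=8  D=28  E=10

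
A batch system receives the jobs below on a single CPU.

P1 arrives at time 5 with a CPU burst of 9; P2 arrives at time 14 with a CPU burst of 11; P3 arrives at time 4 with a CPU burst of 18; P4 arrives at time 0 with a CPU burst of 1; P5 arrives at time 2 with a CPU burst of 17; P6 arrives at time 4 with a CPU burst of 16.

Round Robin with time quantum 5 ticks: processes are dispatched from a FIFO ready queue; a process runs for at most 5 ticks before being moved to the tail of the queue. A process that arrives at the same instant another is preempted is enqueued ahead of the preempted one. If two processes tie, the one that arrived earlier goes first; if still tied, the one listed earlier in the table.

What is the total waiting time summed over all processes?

230

Timeline: | P4 0-1 | idle 1-2 | P5 2-7 | P3 7-12 | P6 12-17 | P1 17-22 | P5 22-27 | P3 27-32 | P2 32-37 | P6 37-42 | P1 42-46 | P5 46-51 | P3 51-56 | P2 56-61 | P6 61-66 | P5 66-68 | P3 68-71 | P2 71-72 | P6 72-73 |
Completion: P1=46  P2=72  P3=71  P4=1  P5=68  P6=73
Turnaround (C−A): P1=41  P2=58  P3=67  P4=1  P5=66  P6=69
Waiting = turnaround − burst: P1=32, P2=47, P3=49, P4=0, P5=49, P6=53
Total waiting = 32 + 47 + 49 + 0 + 49 + 53 = 230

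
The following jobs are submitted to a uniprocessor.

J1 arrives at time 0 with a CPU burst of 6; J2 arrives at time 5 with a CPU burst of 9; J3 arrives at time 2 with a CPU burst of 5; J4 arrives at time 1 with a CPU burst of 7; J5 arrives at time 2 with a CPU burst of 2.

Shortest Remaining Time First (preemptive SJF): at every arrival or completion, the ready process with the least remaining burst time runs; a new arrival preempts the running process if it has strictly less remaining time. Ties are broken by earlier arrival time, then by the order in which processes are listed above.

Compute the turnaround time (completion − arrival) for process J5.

2

Timeline: | J1 0-2 | J5 2-4 | J1 4-8 | J3 8-13 | J4 13-20 | J2 20-29 |
Completion: J1=8  J2=29  J3=13  J4=20  J5=4
Turnaround (C−A): J1=8  J2=24  J3=11  J4=19  J5=2
Turnaround(J5) = completion − arrival = 4 − 2 = 2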